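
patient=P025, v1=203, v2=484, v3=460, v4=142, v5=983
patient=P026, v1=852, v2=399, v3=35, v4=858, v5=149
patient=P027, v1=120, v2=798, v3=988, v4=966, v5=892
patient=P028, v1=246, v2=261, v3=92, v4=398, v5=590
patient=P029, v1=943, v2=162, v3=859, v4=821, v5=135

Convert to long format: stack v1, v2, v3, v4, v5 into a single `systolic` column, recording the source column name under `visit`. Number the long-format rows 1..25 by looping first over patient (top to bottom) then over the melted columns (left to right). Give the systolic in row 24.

821

25 rows total (5 × 5). Row 24: index ⌊(24-1)/5⌋ = 4 into patient → P029; (24-1) mod 5 = 3 into the melted columns → v4.
So row 24 is (P029, v4, 821); systolic = 821.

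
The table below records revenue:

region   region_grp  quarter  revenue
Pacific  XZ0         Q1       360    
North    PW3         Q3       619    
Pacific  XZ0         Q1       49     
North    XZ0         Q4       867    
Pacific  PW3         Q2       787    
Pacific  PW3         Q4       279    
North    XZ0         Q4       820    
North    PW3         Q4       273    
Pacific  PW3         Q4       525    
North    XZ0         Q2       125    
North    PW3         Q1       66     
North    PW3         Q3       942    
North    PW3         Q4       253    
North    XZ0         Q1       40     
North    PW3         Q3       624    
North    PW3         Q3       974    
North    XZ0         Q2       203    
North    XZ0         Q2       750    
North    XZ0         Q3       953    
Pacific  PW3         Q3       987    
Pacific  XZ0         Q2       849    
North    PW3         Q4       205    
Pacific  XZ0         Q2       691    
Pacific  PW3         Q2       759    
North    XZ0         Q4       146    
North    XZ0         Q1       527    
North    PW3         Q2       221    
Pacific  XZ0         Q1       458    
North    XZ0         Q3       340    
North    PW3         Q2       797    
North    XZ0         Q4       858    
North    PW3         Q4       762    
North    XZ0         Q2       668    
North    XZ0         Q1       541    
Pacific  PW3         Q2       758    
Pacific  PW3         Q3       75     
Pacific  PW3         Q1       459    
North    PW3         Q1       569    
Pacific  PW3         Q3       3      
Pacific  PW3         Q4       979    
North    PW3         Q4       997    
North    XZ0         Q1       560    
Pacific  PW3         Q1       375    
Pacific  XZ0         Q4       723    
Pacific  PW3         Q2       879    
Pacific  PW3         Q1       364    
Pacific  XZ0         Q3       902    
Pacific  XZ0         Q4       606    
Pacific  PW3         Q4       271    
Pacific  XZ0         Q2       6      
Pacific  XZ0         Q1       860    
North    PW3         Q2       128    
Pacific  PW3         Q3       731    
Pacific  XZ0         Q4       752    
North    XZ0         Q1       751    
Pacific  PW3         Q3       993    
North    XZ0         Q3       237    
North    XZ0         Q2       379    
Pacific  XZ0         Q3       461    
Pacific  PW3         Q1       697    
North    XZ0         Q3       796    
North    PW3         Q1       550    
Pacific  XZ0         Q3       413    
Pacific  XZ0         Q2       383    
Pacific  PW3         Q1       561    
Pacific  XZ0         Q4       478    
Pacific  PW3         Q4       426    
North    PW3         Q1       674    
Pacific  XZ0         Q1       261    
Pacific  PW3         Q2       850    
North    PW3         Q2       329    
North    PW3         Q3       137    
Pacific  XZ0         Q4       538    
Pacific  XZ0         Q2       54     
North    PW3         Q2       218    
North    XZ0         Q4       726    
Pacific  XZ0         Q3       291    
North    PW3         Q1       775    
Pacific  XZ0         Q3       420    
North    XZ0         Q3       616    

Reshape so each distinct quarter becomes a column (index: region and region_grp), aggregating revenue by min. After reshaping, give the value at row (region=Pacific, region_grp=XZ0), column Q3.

Rows with region=Pacific, region_grp=XZ0 and quarter=Q3: revenue values are 902, 461, 413, 291, 420.
min(902, 461, 413, 291, 420) = 291.

291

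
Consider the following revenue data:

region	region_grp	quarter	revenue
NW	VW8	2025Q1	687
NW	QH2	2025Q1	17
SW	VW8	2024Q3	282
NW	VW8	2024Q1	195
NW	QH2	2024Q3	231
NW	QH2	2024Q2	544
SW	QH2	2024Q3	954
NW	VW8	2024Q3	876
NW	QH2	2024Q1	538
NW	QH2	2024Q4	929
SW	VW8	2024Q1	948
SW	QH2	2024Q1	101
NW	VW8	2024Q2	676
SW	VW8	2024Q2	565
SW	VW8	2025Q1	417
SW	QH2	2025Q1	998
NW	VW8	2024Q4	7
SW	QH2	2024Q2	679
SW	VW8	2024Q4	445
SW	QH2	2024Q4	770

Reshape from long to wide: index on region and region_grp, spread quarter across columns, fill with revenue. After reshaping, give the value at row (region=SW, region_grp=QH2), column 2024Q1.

101

Wide layout: rows indexed by region and region_grp, columns are the 5 distinct quarter values (2025Q1, 2024Q3, 2024Q1, 2024Q2, 2024Q4).
Cell (region=SW, region_grp=QH2, quarter=2024Q1) draws from the long row where region=SW, region_grp=QH2 and quarter=2024Q1, which has revenue=101.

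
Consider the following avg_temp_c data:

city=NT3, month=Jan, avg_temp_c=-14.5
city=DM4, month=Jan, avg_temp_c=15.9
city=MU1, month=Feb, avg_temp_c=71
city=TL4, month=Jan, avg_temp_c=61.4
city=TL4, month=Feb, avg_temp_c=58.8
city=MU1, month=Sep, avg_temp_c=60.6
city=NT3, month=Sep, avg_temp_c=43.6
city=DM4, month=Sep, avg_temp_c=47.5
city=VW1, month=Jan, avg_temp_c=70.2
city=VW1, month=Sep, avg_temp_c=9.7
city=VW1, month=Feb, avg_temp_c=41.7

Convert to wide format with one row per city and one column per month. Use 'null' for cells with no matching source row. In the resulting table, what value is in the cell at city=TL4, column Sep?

null

No long-format row has city=TL4 and month=Sep, so the cell is null.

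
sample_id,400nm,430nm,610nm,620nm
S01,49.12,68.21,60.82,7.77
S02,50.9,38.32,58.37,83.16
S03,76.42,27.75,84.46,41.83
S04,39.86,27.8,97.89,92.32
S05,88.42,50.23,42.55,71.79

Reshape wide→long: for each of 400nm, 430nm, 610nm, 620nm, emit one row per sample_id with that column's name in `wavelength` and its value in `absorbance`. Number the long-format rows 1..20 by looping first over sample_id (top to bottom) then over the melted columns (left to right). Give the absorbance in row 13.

39.86

20 rows total (5 × 4). Row 13: index ⌊(13-1)/4⌋ = 3 into sample_id → S04; (13-1) mod 4 = 0 into the melted columns → 400nm.
So row 13 is (S04, 400nm, 39.86); absorbance = 39.86.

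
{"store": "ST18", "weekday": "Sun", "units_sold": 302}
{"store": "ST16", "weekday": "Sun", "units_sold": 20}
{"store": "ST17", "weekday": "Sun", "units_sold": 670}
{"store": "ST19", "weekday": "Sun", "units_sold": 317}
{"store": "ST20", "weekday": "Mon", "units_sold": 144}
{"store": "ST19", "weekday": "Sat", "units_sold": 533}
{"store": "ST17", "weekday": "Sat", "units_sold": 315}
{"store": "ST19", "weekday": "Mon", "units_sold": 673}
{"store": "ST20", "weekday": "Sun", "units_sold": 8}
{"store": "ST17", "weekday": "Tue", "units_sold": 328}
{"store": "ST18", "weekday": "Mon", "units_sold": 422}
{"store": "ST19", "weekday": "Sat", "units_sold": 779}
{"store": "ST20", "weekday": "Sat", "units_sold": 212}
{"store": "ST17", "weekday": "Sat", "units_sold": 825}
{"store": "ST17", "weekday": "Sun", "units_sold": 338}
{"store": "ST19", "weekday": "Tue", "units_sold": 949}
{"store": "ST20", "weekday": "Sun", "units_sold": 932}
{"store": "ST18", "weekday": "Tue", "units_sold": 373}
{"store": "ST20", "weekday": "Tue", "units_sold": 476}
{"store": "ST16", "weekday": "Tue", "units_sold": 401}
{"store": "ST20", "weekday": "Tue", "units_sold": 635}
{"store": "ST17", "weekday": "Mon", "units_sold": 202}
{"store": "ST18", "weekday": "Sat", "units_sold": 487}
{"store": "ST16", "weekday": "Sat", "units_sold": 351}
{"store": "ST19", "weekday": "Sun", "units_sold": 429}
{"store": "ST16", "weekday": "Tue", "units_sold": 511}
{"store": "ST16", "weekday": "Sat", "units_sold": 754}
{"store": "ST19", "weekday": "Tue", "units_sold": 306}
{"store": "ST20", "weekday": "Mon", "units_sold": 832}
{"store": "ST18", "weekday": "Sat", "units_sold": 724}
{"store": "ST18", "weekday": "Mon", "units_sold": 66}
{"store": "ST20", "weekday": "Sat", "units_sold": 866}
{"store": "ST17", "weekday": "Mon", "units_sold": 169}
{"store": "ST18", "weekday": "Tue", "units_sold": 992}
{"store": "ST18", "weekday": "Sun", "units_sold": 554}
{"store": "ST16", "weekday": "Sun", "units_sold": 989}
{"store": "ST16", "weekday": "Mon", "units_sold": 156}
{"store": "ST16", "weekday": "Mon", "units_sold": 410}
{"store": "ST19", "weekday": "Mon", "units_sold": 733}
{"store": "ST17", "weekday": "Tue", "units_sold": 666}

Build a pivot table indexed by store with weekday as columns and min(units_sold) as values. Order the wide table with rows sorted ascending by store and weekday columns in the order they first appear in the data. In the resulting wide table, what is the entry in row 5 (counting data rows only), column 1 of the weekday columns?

With rows sorted ascending by store, row 5 is store=ST20. weekday columns in first-appearance order: Sun, Mon, Sat, Tue; column 1 is Sun.
Long rows with store=ST20, weekday=Sun: min(8, 932) = 8.

8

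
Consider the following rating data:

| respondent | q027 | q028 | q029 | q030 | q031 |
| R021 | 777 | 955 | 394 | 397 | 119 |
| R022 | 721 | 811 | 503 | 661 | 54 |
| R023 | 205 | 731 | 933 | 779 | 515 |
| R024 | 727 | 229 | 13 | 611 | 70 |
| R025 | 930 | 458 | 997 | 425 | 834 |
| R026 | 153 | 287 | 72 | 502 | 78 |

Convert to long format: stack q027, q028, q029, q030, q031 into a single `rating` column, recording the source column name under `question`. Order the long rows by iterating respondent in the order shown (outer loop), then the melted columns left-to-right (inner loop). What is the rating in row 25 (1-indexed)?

834

30 rows total (6 × 5). Row 25: index ⌊(25-1)/5⌋ = 4 into respondent → R025; (25-1) mod 5 = 4 into the melted columns → q031.
So row 25 is (R025, q031, 834); rating = 834.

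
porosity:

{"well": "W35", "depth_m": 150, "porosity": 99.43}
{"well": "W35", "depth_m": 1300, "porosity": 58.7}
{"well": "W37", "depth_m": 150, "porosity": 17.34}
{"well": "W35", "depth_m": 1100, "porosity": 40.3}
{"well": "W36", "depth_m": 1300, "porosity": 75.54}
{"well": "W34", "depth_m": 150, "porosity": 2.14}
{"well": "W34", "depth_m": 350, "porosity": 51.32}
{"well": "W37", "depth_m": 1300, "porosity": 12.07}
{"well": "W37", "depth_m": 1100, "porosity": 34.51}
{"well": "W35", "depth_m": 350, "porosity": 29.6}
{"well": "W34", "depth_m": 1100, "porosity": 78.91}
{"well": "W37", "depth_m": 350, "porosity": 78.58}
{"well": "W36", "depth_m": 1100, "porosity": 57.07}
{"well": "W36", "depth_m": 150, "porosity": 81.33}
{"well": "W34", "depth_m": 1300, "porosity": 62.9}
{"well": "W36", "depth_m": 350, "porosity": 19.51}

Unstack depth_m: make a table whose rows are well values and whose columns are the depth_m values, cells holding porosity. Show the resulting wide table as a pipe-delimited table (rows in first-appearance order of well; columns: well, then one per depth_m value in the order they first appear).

Columns: well plus the 4 distinct depth_m values (150, 1300, 1100, 350).
For example, row W35 column 150 takes porosity=99.43 from the long row (W35, 150).

| well | 150 | 1300 | 1100 | 350 |
| W35 | 99.43 | 58.7 | 40.3 | 29.6 |
| W37 | 17.34 | 12.07 | 34.51 | 78.58 |
| W36 | 81.33 | 75.54 | 57.07 | 19.51 |
| W34 | 2.14 | 62.9 | 78.91 | 51.32 |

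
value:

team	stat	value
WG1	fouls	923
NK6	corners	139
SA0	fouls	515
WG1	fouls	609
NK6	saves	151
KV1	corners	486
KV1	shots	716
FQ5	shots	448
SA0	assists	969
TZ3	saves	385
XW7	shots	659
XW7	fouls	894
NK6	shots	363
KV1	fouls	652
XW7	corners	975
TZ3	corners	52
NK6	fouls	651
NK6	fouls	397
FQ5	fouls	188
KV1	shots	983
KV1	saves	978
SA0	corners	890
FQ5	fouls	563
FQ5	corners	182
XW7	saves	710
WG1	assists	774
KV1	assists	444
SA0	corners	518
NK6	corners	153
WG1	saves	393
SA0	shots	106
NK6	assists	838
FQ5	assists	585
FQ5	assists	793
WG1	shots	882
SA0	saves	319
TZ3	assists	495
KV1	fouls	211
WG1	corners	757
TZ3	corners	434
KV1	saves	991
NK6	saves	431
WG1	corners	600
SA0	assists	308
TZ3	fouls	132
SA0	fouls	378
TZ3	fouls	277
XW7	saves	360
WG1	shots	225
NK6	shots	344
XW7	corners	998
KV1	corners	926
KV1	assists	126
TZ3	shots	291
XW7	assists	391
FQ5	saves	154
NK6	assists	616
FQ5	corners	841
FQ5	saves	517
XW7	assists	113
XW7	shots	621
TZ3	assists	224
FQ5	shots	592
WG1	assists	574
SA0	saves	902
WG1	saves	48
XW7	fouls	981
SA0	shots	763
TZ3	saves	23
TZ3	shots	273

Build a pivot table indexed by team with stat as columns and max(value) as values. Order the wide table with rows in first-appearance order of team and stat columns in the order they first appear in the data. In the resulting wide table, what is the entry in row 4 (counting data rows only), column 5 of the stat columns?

444

With rows in first-appearance order of team, row 4 is team=KV1. stat columns in first-appearance order: fouls, corners, saves, shots, assists; column 5 is assists.
Long rows with team=KV1, stat=assists: max(444, 126) = 444.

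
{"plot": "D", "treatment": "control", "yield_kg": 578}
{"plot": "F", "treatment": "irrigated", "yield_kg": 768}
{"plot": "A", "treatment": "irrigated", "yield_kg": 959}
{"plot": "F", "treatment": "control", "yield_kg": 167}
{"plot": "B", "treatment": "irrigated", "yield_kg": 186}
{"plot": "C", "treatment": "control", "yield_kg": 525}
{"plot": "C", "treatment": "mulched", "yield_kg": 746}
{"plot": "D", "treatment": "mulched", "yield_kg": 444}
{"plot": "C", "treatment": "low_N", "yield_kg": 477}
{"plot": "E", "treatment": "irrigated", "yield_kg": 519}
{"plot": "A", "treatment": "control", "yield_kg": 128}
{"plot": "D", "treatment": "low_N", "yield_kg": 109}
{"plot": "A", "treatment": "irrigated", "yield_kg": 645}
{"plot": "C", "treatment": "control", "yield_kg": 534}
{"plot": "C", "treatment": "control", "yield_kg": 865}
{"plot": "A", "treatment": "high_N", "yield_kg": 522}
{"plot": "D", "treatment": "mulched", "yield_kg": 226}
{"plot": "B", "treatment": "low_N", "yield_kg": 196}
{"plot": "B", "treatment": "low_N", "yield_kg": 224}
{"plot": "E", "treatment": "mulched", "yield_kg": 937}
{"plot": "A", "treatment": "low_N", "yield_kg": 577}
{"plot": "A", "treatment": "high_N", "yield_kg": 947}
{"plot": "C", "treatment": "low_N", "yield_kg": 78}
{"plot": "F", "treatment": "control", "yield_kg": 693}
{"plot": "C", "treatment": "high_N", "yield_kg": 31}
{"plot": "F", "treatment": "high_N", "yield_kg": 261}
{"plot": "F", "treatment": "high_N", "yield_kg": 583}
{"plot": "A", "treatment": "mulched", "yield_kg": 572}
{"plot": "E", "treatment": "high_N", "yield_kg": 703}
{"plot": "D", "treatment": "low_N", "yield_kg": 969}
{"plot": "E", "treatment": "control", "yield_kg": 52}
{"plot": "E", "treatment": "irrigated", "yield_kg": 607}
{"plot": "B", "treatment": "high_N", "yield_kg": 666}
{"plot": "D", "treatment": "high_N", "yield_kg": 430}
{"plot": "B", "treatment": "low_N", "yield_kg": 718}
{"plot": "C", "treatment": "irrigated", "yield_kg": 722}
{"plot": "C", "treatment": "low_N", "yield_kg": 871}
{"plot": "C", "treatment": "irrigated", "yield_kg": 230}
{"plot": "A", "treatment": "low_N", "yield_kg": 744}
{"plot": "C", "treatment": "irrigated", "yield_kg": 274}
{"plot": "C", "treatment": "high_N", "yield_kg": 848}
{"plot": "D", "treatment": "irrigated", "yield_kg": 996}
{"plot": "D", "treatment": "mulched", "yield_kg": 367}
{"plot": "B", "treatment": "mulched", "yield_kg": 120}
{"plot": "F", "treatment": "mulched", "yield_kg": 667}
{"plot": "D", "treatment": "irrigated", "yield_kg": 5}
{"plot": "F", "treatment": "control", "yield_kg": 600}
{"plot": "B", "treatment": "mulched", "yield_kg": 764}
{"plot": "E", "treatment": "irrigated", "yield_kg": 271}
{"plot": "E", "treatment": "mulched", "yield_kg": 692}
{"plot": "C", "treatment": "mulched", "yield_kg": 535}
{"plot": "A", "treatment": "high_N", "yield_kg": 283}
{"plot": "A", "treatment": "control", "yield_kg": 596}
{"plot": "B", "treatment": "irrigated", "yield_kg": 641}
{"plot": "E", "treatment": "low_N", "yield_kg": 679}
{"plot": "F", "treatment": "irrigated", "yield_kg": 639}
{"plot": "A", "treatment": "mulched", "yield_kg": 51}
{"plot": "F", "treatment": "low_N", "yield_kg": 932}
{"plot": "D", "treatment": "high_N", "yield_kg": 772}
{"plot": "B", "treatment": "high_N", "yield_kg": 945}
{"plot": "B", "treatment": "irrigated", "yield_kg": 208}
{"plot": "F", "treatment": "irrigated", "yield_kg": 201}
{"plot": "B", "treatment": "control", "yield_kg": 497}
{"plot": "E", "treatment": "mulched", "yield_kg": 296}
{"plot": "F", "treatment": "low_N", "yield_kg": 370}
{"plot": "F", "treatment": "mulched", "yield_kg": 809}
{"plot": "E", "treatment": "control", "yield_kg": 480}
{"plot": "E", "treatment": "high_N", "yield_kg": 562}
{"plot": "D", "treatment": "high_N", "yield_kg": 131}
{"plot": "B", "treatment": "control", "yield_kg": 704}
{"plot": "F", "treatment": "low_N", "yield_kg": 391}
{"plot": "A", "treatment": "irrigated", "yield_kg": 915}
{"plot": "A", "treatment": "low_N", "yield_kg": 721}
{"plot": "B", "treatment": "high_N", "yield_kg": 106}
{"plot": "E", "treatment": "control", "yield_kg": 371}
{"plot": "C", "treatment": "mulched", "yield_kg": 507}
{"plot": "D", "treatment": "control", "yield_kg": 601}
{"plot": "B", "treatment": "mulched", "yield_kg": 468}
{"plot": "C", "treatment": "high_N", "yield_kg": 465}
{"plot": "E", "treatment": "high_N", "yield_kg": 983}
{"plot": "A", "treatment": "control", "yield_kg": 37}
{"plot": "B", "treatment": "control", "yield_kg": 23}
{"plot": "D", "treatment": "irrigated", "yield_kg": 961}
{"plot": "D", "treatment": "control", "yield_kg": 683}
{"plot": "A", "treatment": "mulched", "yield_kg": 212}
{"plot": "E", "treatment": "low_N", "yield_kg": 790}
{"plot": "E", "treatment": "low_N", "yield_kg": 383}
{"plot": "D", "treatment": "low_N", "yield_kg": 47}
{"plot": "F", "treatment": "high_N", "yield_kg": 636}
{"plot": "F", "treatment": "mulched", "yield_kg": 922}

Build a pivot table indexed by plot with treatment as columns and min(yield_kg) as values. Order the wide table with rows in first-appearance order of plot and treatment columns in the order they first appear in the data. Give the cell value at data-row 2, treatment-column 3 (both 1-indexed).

With rows in first-appearance order of plot, row 2 is plot=F. treatment columns in first-appearance order: control, irrigated, mulched, low_N, high_N; column 3 is mulched.
Long rows with plot=F, treatment=mulched: min(667, 809, 922) = 667.

667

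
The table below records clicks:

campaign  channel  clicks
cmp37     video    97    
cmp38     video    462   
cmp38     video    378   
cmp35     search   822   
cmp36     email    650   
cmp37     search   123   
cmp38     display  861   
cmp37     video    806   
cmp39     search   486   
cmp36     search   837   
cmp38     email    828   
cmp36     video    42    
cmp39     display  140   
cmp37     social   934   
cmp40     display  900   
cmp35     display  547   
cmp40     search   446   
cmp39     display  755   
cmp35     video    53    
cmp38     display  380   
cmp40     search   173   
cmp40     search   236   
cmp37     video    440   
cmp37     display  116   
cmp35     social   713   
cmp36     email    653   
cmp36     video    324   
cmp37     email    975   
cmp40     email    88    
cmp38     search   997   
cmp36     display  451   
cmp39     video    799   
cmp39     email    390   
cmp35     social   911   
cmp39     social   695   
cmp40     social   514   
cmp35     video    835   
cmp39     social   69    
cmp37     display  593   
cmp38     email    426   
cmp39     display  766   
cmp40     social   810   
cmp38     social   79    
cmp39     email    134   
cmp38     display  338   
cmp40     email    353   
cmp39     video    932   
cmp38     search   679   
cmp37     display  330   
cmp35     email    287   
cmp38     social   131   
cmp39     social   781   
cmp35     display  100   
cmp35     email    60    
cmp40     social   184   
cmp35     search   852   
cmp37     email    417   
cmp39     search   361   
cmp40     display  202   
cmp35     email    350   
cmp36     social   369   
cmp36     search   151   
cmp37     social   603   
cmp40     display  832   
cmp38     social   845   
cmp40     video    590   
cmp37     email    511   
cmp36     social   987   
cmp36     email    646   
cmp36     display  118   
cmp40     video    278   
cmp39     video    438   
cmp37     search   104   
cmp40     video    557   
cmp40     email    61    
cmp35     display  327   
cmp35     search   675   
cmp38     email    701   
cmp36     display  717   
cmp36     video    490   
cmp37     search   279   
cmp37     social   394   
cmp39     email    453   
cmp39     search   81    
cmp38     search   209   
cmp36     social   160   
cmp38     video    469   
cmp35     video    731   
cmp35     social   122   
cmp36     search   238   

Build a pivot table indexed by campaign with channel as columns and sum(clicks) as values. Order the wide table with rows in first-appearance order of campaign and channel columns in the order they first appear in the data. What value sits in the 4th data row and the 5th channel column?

1516

With rows in first-appearance order of campaign, row 4 is campaign=cmp36. channel columns in first-appearance order: video, search, email, display, social; column 5 is social.
Long rows with campaign=cmp36, channel=social: 369 + 987 + 160 = 1516.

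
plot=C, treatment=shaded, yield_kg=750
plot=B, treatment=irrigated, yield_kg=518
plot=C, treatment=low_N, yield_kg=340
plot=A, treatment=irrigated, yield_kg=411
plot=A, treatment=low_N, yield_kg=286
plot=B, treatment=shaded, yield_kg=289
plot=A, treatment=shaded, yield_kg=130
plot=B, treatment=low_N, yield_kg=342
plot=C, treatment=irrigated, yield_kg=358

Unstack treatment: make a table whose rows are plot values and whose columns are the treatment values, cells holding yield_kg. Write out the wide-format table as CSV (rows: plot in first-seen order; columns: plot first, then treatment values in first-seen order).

plot,shaded,irrigated,low_N
C,750,358,340
B,289,518,342
A,130,411,286

Columns: plot plus the 3 distinct treatment values (shaded, irrigated, low_N).
For example, row C column shaded takes yield_kg=750 from the long row (C, shaded).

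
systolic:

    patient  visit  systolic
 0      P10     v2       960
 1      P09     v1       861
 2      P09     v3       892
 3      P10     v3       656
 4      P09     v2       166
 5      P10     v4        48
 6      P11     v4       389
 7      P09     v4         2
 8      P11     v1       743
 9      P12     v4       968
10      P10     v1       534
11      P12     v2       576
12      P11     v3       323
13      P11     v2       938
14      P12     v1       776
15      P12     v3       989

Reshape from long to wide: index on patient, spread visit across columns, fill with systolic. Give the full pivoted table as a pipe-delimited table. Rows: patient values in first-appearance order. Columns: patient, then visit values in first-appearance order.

| patient | v2 | v1 | v3 | v4 |
| P10 | 960 | 534 | 656 | 48 |
| P09 | 166 | 861 | 892 | 2 |
| P11 | 938 | 743 | 323 | 389 |
| P12 | 576 | 776 | 989 | 968 |

Columns: patient plus the 4 distinct visit values (v2, v1, v3, v4).
For example, row P10 column v2 takes systolic=960 from the long row (P10, v2).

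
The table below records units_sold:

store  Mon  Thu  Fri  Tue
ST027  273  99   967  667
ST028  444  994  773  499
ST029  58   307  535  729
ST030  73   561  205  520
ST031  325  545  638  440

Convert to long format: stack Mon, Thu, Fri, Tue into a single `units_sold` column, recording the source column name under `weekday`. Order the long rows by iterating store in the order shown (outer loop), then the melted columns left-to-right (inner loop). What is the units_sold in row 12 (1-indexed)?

20 rows total (5 × 4). Row 12: index ⌊(12-1)/4⌋ = 2 into store → ST029; (12-1) mod 4 = 3 into the melted columns → Tue.
So row 12 is (ST029, Tue, 729); units_sold = 729.

729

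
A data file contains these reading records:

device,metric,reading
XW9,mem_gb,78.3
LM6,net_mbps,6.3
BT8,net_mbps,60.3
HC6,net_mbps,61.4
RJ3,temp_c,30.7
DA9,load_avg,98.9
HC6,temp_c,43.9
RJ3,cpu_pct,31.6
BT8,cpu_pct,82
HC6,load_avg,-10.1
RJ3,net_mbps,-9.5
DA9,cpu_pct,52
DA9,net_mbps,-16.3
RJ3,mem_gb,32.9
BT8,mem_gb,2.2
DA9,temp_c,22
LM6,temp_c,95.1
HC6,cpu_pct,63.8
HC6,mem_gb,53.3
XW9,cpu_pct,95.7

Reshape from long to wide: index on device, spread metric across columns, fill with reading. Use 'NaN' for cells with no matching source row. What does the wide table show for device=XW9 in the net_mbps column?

NaN

No long-format row has device=XW9 and metric=net_mbps, so the cell is NaN.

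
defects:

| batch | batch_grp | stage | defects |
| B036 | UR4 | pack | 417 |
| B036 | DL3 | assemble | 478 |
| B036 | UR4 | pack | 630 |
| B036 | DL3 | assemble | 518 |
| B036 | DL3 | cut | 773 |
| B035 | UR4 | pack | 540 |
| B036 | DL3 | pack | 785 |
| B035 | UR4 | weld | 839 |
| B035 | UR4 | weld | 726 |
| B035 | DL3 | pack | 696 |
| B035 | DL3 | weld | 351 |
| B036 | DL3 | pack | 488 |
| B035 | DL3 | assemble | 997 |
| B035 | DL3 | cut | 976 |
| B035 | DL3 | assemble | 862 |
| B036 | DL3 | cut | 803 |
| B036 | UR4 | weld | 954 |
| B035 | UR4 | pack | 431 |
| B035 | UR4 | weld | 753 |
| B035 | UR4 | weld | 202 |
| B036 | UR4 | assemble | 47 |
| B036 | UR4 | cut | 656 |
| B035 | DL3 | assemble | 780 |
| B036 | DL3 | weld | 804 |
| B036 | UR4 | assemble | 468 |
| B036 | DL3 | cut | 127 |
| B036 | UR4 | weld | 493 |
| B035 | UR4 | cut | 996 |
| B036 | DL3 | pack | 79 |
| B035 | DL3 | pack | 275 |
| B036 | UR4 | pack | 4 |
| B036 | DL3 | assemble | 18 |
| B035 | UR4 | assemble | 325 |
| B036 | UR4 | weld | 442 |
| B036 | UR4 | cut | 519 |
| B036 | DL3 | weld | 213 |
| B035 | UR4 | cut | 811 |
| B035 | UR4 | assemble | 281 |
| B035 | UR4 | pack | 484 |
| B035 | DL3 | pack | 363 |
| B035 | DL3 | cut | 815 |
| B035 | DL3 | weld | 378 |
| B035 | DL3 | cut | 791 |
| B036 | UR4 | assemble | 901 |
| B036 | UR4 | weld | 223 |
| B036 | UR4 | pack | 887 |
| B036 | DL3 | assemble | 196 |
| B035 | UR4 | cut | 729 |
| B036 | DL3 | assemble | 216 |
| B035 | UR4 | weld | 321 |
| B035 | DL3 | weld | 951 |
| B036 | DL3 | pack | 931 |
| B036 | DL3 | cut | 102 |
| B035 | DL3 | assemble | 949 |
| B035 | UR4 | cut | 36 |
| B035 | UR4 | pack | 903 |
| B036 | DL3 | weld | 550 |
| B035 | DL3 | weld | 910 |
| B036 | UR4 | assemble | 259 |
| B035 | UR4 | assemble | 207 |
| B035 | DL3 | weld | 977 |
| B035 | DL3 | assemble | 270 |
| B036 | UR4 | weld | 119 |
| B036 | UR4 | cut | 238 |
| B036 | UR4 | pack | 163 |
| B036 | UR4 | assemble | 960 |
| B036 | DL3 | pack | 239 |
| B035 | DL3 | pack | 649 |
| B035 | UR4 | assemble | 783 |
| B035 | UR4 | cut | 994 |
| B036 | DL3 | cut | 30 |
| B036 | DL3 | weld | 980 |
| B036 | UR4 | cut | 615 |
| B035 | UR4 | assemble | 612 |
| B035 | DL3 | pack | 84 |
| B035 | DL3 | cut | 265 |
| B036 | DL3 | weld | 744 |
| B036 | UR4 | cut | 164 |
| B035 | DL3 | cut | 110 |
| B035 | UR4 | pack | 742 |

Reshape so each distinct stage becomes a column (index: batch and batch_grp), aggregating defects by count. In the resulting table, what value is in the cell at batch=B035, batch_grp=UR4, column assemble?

Rows with batch=B035, batch_grp=UR4 and stage=assemble: defects values are 325, 281, 207, 783, 612.
5 rows match — count = 5.

5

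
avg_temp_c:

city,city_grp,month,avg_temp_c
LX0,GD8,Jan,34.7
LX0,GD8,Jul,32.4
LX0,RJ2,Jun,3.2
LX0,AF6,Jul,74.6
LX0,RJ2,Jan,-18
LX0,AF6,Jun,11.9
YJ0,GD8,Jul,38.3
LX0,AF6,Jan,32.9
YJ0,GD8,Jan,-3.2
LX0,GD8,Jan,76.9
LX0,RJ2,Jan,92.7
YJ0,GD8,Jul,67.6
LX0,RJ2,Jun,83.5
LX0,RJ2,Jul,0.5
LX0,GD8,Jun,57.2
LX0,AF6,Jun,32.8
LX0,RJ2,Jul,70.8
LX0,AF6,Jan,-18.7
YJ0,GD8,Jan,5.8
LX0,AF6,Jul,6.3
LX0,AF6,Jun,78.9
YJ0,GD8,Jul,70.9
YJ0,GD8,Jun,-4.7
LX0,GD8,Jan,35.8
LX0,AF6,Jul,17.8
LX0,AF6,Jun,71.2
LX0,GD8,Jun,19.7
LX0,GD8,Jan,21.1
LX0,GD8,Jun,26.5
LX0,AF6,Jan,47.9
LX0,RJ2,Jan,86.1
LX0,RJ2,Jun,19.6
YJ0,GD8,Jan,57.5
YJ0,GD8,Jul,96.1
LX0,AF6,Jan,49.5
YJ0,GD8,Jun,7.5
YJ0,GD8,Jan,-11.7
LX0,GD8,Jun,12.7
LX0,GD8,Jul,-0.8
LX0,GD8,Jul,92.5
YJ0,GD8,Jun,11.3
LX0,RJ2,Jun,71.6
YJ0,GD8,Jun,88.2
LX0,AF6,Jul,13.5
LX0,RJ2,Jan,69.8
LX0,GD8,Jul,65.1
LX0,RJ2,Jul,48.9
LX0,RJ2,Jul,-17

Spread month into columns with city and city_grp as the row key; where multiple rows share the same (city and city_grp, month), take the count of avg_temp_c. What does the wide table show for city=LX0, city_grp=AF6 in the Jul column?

Rows with city=LX0, city_grp=AF6 and month=Jul: avg_temp_c values are 74.6, 6.3, 17.8, 13.5.
4 rows match — count = 4.

4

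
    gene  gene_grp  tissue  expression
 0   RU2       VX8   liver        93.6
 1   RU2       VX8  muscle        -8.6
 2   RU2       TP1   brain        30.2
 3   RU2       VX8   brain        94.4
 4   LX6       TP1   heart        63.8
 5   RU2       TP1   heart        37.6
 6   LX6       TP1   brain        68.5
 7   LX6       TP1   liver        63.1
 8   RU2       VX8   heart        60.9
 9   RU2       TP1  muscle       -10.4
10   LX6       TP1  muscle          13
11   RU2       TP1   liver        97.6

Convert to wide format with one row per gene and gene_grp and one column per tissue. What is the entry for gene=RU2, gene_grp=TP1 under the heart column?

Wide layout: rows indexed by gene and gene_grp, columns are the 4 distinct tissue values (liver, muscle, brain, heart).
Cell (gene=RU2, gene_grp=TP1, tissue=heart) draws from the long row where gene=RU2, gene_grp=TP1 and tissue=heart, which has expression=37.6.

37.6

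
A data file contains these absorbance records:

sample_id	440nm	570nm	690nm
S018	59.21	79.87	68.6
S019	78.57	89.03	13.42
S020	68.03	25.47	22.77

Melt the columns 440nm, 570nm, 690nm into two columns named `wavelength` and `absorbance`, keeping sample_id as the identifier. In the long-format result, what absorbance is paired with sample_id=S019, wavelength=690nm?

13.42

Unpivoting turns each (sample_id, wide-column) pair into one long row.
The wide cell at row S019, column 690nm holds 13.42, so the long row (S019, 690nm) has absorbance=13.42.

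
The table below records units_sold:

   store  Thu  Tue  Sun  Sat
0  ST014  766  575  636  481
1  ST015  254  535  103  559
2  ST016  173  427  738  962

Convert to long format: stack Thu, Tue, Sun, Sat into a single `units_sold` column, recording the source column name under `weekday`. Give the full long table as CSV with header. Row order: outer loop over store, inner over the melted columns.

Each (store, column) pair becomes one row: 3 × 4 = 12 rows.
For example, (ST014, Thu) → units_sold=766.

store,weekday,units_sold
ST014,Thu,766
ST014,Tue,575
ST014,Sun,636
ST014,Sat,481
ST015,Thu,254
ST015,Tue,535
ST015,Sun,103
ST015,Sat,559
ST016,Thu,173
ST016,Tue,427
ST016,Sun,738
ST016,Sat,962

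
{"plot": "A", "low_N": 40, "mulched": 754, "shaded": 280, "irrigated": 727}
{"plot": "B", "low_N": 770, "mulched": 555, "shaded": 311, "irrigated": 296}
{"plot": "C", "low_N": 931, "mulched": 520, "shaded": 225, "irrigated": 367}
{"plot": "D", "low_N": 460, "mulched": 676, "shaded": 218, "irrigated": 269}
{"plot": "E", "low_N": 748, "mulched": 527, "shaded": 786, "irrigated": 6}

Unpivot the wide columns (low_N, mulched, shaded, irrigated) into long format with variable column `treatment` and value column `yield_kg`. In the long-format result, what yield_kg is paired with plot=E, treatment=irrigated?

Unpivoting turns each (plot, wide-column) pair into one long row.
The wide cell at row E, column irrigated holds 6, so the long row (E, irrigated) has yield_kg=6.

6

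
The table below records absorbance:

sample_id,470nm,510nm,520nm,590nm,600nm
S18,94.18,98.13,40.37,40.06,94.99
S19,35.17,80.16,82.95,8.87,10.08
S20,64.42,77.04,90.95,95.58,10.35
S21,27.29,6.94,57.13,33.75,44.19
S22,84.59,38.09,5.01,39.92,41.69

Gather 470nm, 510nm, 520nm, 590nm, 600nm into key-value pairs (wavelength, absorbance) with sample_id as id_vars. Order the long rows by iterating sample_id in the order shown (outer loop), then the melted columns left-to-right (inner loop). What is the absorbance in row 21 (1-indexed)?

84.59

25 rows total (5 × 5). Row 21: index ⌊(21-1)/5⌋ = 4 into sample_id → S22; (21-1) mod 5 = 0 into the melted columns → 470nm.
So row 21 is (S22, 470nm, 84.59); absorbance = 84.59.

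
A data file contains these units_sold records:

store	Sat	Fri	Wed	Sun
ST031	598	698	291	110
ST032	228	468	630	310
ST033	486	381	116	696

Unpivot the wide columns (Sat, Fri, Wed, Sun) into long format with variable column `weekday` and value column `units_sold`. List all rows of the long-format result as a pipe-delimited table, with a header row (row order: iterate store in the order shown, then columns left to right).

| store | weekday | units_sold |
| ST031 | Sat | 598 |
| ST031 | Fri | 698 |
| ST031 | Wed | 291 |
| ST031 | Sun | 110 |
| ST032 | Sat | 228 |
| ST032 | Fri | 468 |
| ST032 | Wed | 630 |
| ST032 | Sun | 310 |
| ST033 | Sat | 486 |
| ST033 | Fri | 381 |
| ST033 | Wed | 116 |
| ST033 | Sun | 696 |

Each (store, column) pair becomes one row: 3 × 4 = 12 rows.
For example, (ST031, Sat) → units_sold=598.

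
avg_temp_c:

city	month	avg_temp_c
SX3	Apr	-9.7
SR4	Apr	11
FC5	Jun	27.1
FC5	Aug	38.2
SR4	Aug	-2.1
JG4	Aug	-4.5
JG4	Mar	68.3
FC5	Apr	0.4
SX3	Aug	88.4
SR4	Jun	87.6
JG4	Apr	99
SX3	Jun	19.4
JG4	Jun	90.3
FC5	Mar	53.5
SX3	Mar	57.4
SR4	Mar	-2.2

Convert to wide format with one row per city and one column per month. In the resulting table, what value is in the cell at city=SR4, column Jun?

Wide layout: rows indexed by city, columns are the 4 distinct month values (Apr, Jun, Aug, Mar).
Cell (city=SR4, month=Jun) draws from the long row where city=SR4 and month=Jun, which has avg_temp_c=87.6.

87.6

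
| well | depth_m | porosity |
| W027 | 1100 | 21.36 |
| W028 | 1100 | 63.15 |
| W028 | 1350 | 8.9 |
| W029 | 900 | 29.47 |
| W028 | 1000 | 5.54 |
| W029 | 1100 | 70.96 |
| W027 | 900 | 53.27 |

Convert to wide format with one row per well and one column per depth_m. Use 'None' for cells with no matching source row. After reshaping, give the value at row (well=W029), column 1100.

70.96

The long row with well=W029, depth_m=1100 has porosity=70.96.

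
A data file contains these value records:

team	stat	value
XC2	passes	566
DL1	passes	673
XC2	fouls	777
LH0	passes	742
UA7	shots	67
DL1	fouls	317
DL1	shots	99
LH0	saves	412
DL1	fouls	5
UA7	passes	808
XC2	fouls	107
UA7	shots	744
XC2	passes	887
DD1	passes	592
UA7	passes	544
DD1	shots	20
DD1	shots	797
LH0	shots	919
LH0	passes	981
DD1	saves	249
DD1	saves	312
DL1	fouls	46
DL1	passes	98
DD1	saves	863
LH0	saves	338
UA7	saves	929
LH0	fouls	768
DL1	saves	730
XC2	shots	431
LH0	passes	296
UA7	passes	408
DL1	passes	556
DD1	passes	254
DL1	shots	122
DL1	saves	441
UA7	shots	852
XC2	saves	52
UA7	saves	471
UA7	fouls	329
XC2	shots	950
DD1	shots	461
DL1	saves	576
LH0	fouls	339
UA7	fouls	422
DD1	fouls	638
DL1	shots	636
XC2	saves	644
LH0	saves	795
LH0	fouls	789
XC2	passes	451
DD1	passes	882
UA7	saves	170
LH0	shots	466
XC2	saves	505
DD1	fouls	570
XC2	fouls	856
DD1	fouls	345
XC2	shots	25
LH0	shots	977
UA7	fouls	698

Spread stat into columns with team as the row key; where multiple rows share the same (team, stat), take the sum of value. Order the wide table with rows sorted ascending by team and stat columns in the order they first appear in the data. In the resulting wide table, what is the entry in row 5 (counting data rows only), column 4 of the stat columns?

With rows sorted ascending by team, row 5 is team=XC2. stat columns in first-appearance order: passes, fouls, shots, saves; column 4 is saves.
Long rows with team=XC2, stat=saves: 52 + 644 + 505 = 1201.

1201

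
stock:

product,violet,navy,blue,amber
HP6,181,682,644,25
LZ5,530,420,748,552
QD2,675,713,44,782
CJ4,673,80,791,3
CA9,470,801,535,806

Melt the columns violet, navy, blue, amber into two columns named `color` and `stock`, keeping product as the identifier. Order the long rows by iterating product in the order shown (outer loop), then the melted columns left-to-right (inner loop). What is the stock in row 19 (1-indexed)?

20 rows total (5 × 4). Row 19: index ⌊(19-1)/4⌋ = 4 into product → CA9; (19-1) mod 4 = 2 into the melted columns → blue.
So row 19 is (CA9, blue, 535); stock = 535.

535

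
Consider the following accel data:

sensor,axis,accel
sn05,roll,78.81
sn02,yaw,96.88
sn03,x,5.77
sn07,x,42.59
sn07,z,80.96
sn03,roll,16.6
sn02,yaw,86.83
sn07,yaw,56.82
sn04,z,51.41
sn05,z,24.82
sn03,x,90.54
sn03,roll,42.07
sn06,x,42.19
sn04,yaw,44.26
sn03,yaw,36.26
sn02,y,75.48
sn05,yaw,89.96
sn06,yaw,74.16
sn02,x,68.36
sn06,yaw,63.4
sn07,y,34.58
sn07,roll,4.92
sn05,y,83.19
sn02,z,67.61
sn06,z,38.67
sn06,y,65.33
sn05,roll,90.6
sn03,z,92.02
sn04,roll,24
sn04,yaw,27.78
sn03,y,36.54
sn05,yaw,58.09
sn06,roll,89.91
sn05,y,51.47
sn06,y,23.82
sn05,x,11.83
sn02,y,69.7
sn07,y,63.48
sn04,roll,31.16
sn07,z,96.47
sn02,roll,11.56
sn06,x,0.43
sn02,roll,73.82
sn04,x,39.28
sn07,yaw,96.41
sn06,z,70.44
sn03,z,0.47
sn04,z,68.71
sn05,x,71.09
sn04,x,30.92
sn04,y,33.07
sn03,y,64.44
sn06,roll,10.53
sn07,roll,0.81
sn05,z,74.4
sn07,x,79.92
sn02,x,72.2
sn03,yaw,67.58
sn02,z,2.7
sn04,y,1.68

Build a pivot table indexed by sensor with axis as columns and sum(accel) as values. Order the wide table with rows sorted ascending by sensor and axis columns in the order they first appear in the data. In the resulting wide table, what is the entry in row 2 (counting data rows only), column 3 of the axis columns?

With rows sorted ascending by sensor, row 2 is sensor=sn03. axis columns in first-appearance order: roll, yaw, x, z, y; column 3 is x.
Long rows with sensor=sn03, axis=x: 5.77 + 90.54 = 96.31.

96.31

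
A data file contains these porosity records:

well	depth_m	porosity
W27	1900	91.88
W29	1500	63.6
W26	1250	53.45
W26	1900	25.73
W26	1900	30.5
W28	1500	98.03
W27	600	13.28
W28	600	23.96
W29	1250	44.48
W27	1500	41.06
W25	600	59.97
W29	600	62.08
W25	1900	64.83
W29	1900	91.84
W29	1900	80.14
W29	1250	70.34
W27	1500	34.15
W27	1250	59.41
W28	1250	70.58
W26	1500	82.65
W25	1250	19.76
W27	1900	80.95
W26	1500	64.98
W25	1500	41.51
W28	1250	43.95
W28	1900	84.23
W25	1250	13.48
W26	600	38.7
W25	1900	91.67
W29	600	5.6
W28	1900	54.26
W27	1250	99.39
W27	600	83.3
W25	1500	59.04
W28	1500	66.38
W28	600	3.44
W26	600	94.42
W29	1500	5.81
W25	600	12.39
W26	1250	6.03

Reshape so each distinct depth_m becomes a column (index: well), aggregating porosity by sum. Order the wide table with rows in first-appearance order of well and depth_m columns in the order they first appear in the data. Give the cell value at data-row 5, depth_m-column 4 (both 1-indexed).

With rows in first-appearance order of well, row 5 is well=W25. depth_m columns in first-appearance order: 1900, 1500, 1250, 600; column 4 is 600.
Long rows with well=W25, depth_m=600: 59.97 + 12.39 = 72.36.

72.36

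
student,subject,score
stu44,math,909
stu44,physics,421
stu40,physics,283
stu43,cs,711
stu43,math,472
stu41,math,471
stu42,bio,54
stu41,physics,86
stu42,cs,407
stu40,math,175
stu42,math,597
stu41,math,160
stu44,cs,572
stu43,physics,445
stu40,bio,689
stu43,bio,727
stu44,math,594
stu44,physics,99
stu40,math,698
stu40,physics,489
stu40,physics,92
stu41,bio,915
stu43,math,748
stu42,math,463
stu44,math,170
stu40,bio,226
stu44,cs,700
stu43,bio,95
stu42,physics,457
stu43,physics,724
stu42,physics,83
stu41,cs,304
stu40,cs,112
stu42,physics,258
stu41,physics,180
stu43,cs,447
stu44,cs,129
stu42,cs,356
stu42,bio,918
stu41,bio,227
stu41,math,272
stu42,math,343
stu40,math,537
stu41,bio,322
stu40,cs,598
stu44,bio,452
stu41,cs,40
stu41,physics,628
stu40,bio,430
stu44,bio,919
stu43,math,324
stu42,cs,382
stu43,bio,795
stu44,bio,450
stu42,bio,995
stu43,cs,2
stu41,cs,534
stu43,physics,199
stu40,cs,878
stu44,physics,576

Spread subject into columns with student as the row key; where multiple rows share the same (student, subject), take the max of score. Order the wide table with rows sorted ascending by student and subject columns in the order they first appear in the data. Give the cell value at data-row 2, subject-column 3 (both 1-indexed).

With rows sorted ascending by student, row 2 is student=stu41. subject columns in first-appearance order: math, physics, cs, bio; column 3 is cs.
Long rows with student=stu41, subject=cs: max(304, 40, 534) = 534.

534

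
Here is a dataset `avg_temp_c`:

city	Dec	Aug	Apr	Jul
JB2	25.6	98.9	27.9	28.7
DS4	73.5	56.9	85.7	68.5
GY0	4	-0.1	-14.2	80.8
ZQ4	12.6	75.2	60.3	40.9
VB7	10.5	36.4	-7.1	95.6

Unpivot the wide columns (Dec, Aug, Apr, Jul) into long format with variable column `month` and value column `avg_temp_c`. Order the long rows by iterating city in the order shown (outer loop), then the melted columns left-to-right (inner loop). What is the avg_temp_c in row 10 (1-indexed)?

-0.1

20 rows total (5 × 4). Row 10: index ⌊(10-1)/4⌋ = 2 into city → GY0; (10-1) mod 4 = 1 into the melted columns → Aug.
So row 10 is (GY0, Aug, -0.1); avg_temp_c = -0.1.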